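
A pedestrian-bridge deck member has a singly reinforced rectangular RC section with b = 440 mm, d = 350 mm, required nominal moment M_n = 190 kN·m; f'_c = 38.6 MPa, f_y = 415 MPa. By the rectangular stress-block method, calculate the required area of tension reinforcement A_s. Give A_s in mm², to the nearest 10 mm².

A_s ≈ 1390 mm²

With M_n = 0.85 f'_c a b (d − a/2), solve the quadratic for a:
a = d − √(d² − 2M_n/(0.85 f'_c b)) = 350 − √(350² − 2 × 190×10⁶/(0.85 × 38.6 × 440)) = 39.87 mm.
A_s = 0.85 f'_c a b / f_y = 0.85 × 38.6 × 39.87 × 440 / 415 = 1386.9 mm².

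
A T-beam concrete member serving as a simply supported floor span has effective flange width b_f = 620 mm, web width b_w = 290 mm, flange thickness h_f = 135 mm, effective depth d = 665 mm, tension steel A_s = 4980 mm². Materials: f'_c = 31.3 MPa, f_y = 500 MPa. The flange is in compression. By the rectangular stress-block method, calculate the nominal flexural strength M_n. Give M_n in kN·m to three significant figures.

Tension: T = A_s f_y = 4980 × 500 = 2490000 N.
Try a within the flange: a = T/(0.85 f'_c b_f) = 2490000/(0.85 × 31.3 × 620) = 150.95 mm.
a = 150.95 > h_f = 135 mm: the block extends into the web. Split into flange-overhang and web parts.
C_f = 0.85 f'_c (b_f − b_w) h_f = 0.85 × 31.3 × (620 − 290) × 135 = 1185253 N.
Remaining web compression depth: a_w = (T − C_f)/(0.85 f'_c b_w) = (2490000 − 1185253)/(0.85 × 31.3 × 290) = 169.11 mm.
M_n = C_f(d − h_f/2) + (T − C_f)(d − a_w/2) = 1185253 × (665 − 67.5) + 1304747 × (665 − 84.555) = 708.19 + 757.33 = 1465.52 × 10⁶ N·mm.
M_n = 1465.52 kN·m.

M_n ≈ 1470 kN·m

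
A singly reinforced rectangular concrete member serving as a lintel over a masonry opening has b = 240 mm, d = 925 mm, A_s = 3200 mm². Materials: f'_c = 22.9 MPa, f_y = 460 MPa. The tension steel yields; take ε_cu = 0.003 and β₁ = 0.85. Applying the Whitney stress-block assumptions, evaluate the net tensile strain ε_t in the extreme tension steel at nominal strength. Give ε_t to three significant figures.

a = A_s f_y/(0.85 f'_c b) = 315.10 mm.
β₁ = 0.85, so c = a/β₁ = 315.10/0.85 = 370.71 mm.
From the linear strain diagram with ε_cu = 0.003: ε_t = 0.003 (d − c)/c = 0.003 × (925 − 370.71)/370.71 = 0.00449.
ε_t is between 0.004 and 0.005 — transition zone.

ε_t ≈ 0.00449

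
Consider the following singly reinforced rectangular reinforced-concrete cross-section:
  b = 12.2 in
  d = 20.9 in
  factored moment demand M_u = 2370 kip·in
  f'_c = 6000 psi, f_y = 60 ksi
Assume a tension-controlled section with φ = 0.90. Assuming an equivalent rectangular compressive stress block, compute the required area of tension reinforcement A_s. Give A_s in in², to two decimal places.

M_n = M_u/φ = 2370/0.90 = 2633.33 kip·in.
From M_n = 0.85 f'_c a b (d − a/2):
a = d − √(d² − 2M_n/(0.85 f'_c b)) = 20.9 − √(20.9² − 2 × 2633.33/(0.85 × 6 × 12.2)) = 2.134 in.
A_s = 0.85 f'_c a b / f_y = 0.85 × 6 × 2.134 × 12.2 / 60 = 2.213 in².

A_s ≈ 2.21 in²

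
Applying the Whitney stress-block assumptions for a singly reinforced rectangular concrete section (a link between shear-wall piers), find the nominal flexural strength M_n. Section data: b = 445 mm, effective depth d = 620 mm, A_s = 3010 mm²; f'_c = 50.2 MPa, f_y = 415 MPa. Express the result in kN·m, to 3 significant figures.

M_n ≈ 733 kN·m

T = A_s f_y = 3010 × 415 = 1249150 N = 1249.15 kN.
From C = T: a = T/(0.85 f'_c b) = 1249150/(0.85 × 50.2 × 445) = 65.79 mm.
M_n = T(d − a/2) = 1249.15 kN × (620 − 32.895) mm = 733.38 kN·m.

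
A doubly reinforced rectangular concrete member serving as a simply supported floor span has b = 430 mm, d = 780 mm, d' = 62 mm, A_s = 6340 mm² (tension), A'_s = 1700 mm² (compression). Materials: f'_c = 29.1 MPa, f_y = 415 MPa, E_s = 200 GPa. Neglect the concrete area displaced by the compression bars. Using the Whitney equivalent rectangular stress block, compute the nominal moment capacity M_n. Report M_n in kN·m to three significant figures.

M_n ≈ 1830 kN·m

Assume both tension and compression steel yield.
Net tension couple steel: A_s − A'_s = 4640 mm².
a = (A_s − A'_s) f_y / (0.85 f'_c b) = 1925600/(0.85 × 29.1 × 430) = 181.04 mm.
c = a/β₁ = 181.04/0.842 = 215.01 mm; ε'_s = 0.003(c − d')/c = 0.0021 ≥ f_y/E_s = 0.0021, so compression steel does yield.
M_n = (A_s − A'_s) f_y (d − a/2) + A'_s f_y (d − d') = [1925600 × (780 − 90.52) + 705500 × (780 − 62)] × 10⁻⁶ = 1327.66 + 506.55 = 1834.21 kN·m.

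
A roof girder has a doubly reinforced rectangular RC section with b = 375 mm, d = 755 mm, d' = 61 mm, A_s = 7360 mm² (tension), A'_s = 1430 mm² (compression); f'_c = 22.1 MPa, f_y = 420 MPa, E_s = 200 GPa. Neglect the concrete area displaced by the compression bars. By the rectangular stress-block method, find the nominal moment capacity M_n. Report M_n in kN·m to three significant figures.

M_n ≈ 1860 kN·m

Assume both tension and compression steel yield.
Net tension couple steel: A_s − A'_s = 5930 mm².
a = (A_s − A'_s) f_y / (0.85 f'_c b) = 2490600/(0.85 × 22.1 × 375) = 353.56 mm.
c = a/β₁ = 353.56/0.85 = 415.95 mm; ε'_s = 0.003(c − d')/c = 0.0026 ≥ f_y/E_s = 0.0021, so compression steel does yield.
M_n = (A_s − A'_s) f_y (d − a/2) + A'_s f_y (d − d') = [2490600 × (755 − 176.78) + 600600 × (755 − 61)] × 10⁻⁶ = 1440.11 + 416.82 = 1856.93 kN·m.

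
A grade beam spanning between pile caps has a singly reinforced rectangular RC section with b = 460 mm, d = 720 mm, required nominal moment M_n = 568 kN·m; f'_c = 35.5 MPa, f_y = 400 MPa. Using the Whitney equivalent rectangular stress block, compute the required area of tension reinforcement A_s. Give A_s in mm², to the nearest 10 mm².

With M_n = 0.85 f'_c a b (d − a/2), solve the quadratic for a:
a = d − √(d² − 2M_n/(0.85 f'_c b)) = 720 − √(720² − 2 × 568×10⁶/(0.85 × 35.5 × 460)) = 59.27 mm.
A_s = 0.85 f'_c a b / f_y = 0.85 × 35.5 × 59.27 × 460 / 400 = 2056.7 mm².

A_s ≈ 2060 mm²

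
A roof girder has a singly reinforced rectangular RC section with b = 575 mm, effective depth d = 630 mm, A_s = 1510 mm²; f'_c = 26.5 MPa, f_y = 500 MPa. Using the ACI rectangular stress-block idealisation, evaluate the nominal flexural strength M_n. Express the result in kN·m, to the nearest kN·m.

M_n ≈ 454 kN·m

T = A_s f_y = 1510 × 500 = 755000 N = 755 kN.
From C = T: a = T/(0.85 f'_c b) = 755000/(0.85 × 26.5 × 575) = 58.29 mm.
M_n = T(d − a/2) = 755 kN × (630 − 29.145) mm = 453.65 kN·m.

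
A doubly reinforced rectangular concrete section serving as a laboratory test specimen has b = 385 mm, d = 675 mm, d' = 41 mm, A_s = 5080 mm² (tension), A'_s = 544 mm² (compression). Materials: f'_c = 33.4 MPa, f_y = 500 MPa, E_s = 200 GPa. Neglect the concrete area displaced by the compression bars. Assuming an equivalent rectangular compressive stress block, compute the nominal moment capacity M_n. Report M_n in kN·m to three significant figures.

Assume both tension and compression steel yield.
Net tension couple steel: A_s − A'_s = 4536 mm².
a = (A_s − A'_s) f_y / (0.85 f'_c b) = 2268000/(0.85 × 33.4 × 385) = 207.50 mm.
c = a/β₁ = 207.50/0.811 = 255.86 mm; ε'_s = 0.003(c − d')/c = 0.0025 ≥ f_y/E_s = 0.0025, so compression steel does yield.
M_n = (A_s − A'_s) f_y (d − a/2) + A'_s f_y (d − d') = [2268000 × (675 − 103.75) + 272000 × (675 − 41)] × 10⁻⁶ = 1295.60 + 172.45 = 1468.05 kN·m.

M_n ≈ 1470 kN·m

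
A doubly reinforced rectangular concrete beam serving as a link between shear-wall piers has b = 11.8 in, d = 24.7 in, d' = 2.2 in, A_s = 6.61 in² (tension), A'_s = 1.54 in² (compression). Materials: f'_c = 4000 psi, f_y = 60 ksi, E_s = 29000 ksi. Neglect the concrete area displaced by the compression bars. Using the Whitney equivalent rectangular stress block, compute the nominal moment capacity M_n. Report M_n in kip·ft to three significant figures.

Assume both steels yield.
a = (A_s − A'_s) f_y/(0.85 f'_c b) = (6.61 − 1.54) × 60/(0.85 × 4 × 11.8) = 7.582 in.
c = a/β₁ = 7.582/0.85 = 8.920 in; ε'_s = 0.003(c − d')/c = 0.0023 ≥ ε_y = 0.0021, so the compression steel yields.
M_n = (A_s − A'_s) f_y (d − a/2) + A'_s f_y (d − d') = 304.2 × (24.7 − 3.791) + 92.4 × (24.7 − 2.2) = 6360.5 + 2079.0 = 8439.5 kip·in = 8439.5/12 = 703.29 kip·ft.

M_n ≈ 703 kip·ft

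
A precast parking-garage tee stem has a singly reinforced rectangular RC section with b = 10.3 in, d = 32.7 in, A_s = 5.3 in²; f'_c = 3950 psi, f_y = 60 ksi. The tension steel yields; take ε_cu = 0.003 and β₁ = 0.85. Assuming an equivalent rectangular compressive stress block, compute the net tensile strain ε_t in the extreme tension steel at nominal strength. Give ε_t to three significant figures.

ε_t ≈ 0.00607

a = A_s f_y/(0.85 f'_c b) = 9.195 in.
β₁ = 0.85, so c = a/β₁ = 9.195/0.85 = 10.818 in.
From the linear strain diagram with ε_cu = 0.003: ε_t = 0.003 (d − c)/c = 0.003 × (32.7 − 10.818)/10.818 = 0.00607.
Since ε_t ≥ 0.005, the section is tension-controlled.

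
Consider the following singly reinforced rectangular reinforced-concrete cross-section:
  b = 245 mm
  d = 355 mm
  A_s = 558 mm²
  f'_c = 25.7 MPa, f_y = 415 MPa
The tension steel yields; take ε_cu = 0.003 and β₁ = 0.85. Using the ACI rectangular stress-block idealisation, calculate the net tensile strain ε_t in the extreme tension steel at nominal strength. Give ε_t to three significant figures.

ε_t ≈ 0.0179

a = A_s f_y/(0.85 f'_c b) = 43.27 mm.
β₁ = 0.85, so c = a/β₁ = 43.27/0.85 = 50.91 mm.
From the linear strain diagram with ε_cu = 0.003: ε_t = 0.003 (d − c)/c = 0.003 × (355 − 50.91)/50.91 = 0.0179.
Since ε_t ≥ 0.005, the section is tension-controlled.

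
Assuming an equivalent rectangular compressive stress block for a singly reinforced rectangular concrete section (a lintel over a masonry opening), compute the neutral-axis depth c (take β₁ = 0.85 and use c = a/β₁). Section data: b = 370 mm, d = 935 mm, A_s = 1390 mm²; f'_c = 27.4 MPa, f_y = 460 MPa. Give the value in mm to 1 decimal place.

c ≈ 87.3 mm

T = A_s f_y = 1390 × 460 = 639400 N = 639.4 kN.
Setting C = 0.85 f'_c a b equal to T: a = 639400/(0.85 × 27.4 × 370) = 74.200 mm.
With β₁ = 0.85, c = a/β₁ = 74.200/0.85 = 87.3 mm.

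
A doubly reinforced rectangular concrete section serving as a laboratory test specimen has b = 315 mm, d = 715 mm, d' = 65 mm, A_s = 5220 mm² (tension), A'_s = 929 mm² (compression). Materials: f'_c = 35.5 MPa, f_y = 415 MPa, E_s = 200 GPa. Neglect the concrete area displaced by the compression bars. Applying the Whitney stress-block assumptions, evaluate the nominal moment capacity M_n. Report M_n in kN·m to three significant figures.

M_n ≈ 1360 kN·m

Assume both tension and compression steel yield.
Net tension couple steel: A_s − A'_s = 4291 mm².
a = (A_s − A'_s) f_y / (0.85 f'_c b) = 1780765/(0.85 × 35.5 × 315) = 187.35 mm.
c = a/β₁ = 187.35/0.796 = 235.36 mm; ε'_s = 0.003(c − d')/c = 0.0022 ≥ f_y/E_s = 0.0021, so compression steel does yield.
M_n = (A_s − A'_s) f_y (d − a/2) + A'_s f_y (d − d') = [1780765 × (715 − 93.675) + 385535 × (715 − 65)] × 10⁻⁶ = 1106.43 + 250.60 = 1357.03 kN·m.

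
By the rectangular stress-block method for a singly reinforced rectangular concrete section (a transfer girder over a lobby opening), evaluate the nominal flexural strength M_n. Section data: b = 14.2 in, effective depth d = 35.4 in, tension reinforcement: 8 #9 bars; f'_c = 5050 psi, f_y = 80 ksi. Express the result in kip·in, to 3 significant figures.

M_n ≈ 19300 kip·in

A_s = 8 × 1 = 8 in².
T = A_s f_y = 8 × 80 = 640 kips.
a = T/(0.85 f'_c b) = 640/(0.85 × 5.05 × 14.2) = 10.500 in.
M_n = T(d − a/2) = 640 × (35.4 − 5.25) = 19296.0 kip·in.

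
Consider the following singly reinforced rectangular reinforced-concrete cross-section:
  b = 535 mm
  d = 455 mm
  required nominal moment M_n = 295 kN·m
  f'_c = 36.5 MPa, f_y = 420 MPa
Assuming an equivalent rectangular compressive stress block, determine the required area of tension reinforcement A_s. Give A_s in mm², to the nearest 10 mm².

With M_n = 0.85 f'_c a b (d − a/2), solve the quadratic for a:
a = d − √(d² − 2M_n/(0.85 f'_c b)) = 455 − √(455² − 2 × 295×10⁶/(0.85 × 36.5 × 535)) = 40.90 mm.
A_s = 0.85 f'_c a b / f_y = 0.85 × 36.5 × 40.90 × 535 / 420 = 1616.4 mm².

A_s ≈ 1620 mm²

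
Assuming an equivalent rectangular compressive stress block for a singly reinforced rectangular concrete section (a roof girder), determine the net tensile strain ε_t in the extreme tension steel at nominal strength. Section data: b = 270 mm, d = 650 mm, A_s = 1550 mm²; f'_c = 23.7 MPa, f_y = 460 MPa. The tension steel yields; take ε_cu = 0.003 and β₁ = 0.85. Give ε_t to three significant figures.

ε_t ≈ 0.00964

a = A_s f_y/(0.85 f'_c b) = 131.09 mm.
β₁ = 0.85, so c = a/β₁ = 131.09/0.85 = 154.22 mm.
From the linear strain diagram with ε_cu = 0.003: ε_t = 0.003 (d − c)/c = 0.003 × (650 − 154.22)/154.22 = 0.00964.
Since ε_t ≥ 0.005, the section is tension-controlled.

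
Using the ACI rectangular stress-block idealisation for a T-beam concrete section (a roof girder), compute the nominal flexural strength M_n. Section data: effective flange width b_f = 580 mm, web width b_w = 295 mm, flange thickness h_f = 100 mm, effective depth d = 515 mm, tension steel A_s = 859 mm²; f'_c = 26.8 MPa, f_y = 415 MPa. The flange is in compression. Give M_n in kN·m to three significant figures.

Tension: T = A_s f_y = 859 × 415 = 356485 N.
Try a within the flange: a = T/(0.85 f'_c b_f) = 356485/(0.85 × 26.8 × 580) = 26.98 mm.
Since a = 26.98 ≤ h_f = 100 mm, the stress block lies entirely in the flange; analyse as a rectangular beam of width b_f.
M_n = T(d − a/2) = 356485 × (515 − 13.49) = 178.78 × 10⁶ N·mm.
M_n = 178.78 kN·m.

M_n ≈ 179 kN·m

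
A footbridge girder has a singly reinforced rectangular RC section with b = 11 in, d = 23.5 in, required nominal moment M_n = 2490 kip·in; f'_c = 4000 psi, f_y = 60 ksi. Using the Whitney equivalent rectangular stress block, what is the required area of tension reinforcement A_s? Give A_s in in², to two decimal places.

A_s ≈ 1.89 in²

From M_n = 0.85 f'_c a b (d − a/2):
a = d − √(d² − 2M_n/(0.85 f'_c b)) = 23.5 − √(23.5² − 2 × 2490/(0.85 × 4 × 11)) = 3.028 in.
A_s = 0.85 f'_c a b / f_y = 0.85 × 4 × 3.028 × 11 / 60 = 1.887 in².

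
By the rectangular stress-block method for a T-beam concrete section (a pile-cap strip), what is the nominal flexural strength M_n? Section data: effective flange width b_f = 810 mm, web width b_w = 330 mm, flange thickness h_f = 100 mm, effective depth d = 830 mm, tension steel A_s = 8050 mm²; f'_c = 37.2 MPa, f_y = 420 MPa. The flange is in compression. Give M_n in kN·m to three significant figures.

Tension: T = A_s f_y = 8050 × 420 = 3381000 N.
Try a within the flange: a = T/(0.85 f'_c b_f) = 3381000/(0.85 × 37.2 × 810) = 132.01 mm.
a = 132.01 > h_f = 100 mm: the block extends into the web. Split into flange-overhang and web parts.
C_f = 0.85 f'_c (b_f − b_w) h_f = 0.85 × 37.2 × (810 − 330) × 100 = 1517760 N.
Remaining web compression depth: a_w = (T − C_f)/(0.85 f'_c b_w) = (3381000 − 1517760)/(0.85 × 37.2 × 330) = 178.56 mm.
M_n = C_f(d − h_f/2) + (T − C_f)(d − a_w/2) = 1517760 × (830 − 50) + 1863240 × (830 − 89.28) = 1183.85 + 1380.14 = 2563.99 × 10⁶ N·mm.
M_n = 2563.99 kN·m.

M_n ≈ 2560 kN·m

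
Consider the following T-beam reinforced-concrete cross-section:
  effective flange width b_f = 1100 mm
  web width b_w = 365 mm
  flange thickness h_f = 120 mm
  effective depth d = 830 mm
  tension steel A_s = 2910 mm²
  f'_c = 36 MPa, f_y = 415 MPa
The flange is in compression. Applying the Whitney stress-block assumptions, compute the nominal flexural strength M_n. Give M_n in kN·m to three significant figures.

M_n ≈ 981 kN·m

Tension: T = A_s f_y = 2910 × 415 = 1207650 N.
Try a within the flange: a = T/(0.85 f'_c b_f) = 1207650/(0.85 × 36 × 1100) = 35.88 mm.
Since a = 35.88 ≤ h_f = 120 mm, the stress block lies entirely in the flange; analyse as a rectangular beam of width b_f.
M_n = T(d − a/2) = 1207650 × (830 − 17.94) = 980.68 × 10⁶ N·mm.
M_n = 980.68 kN·m.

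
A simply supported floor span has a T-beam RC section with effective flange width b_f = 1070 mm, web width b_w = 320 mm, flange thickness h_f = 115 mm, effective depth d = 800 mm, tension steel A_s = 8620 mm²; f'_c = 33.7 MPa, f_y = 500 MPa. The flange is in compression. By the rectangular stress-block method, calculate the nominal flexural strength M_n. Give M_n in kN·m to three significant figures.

Tension: T = A_s f_y = 8620 × 500 = 4310000 N.
Try a within the flange: a = T/(0.85 f'_c b_f) = 4310000/(0.85 × 33.7 × 1070) = 140.62 mm.
a = 140.62 > h_f = 115 mm: the block extends into the web. Split into flange-overhang and web parts.
C_f = 0.85 f'_c (b_f − b_w) h_f = 0.85 × 33.7 × (1070 − 320) × 115 = 2470631 N.
Remaining web compression depth: a_w = (T − C_f)/(0.85 f'_c b_w) = (4310000 − 2470631)/(0.85 × 33.7 × 320) = 200.66 mm.
M_n = C_f(d − h_f/2) + (T − C_f)(d − a_w/2) = 2470631 × (800 − 57.5) + 1839369 × (800 − 100.33) = 1834.44 + 1286.95 = 3121.39 × 10⁶ N·mm.
M_n = 3121.39 kN·m.

M_n ≈ 3120 kN·m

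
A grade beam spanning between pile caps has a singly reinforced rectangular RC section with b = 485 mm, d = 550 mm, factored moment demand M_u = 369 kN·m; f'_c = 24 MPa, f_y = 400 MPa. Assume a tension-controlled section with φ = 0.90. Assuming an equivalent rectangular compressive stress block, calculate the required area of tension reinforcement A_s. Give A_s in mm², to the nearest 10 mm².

A_s ≈ 2010 mm²

M_n = M_u/φ = 369/0.90 = 410 kN·m.
With M_n = 0.85 f'_c a b (d − a/2), solve the quadratic for a:
a = d − √(d² − 2M_n/(0.85 f'_c b)) = 550 − √(550² − 2 × 410×10⁶/(0.85 × 24 × 485)) = 81.36 mm.
A_s = 0.85 f'_c a b / f_y = 0.85 × 24 × 81.36 × 485 / 400 = 2012.4 mm².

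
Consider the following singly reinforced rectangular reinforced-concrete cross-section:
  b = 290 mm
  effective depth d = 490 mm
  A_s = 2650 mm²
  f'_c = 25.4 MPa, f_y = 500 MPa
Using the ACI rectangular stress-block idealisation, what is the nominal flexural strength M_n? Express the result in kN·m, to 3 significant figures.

M_n ≈ 509 kN·m

T = A_s f_y = 2650 × 500 = 1325000 N = 1325 kN.
From C = T: a = T/(0.85 f'_c b) = 1325000/(0.85 × 25.4 × 290) = 211.62 mm.
M_n = T(d − a/2) = 1325 kN × (490 − 105.81) mm = 509.05 kN·m.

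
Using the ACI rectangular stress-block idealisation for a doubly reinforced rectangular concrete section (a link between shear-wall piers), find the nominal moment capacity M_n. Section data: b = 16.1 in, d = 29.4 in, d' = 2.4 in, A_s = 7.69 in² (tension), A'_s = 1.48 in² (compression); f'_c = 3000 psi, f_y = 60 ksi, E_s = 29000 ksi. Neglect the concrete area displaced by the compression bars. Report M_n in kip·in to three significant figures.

Assume both steels yield.
a = (A_s − A'_s) f_y/(0.85 f'_c b) = (7.69 − 1.48) × 60/(0.85 × 3 × 16.1) = 9.076 in.
c = a/β₁ = 9.076/0.85 = 10.678 in; ε'_s = 0.003(c − d')/c = 0.0023 ≥ ε_y = 0.0021, so the compression steel yields.
M_n = (A_s − A'_s) f_y (d − a/2) + A'_s f_y (d − d') = 372.6 × (29.4 − 4.538) + 88.8 × (29.4 − 2.4) = 9263.6 + 2397.6 = 11661.2 kip·in.

M_n ≈ 11700 kip·in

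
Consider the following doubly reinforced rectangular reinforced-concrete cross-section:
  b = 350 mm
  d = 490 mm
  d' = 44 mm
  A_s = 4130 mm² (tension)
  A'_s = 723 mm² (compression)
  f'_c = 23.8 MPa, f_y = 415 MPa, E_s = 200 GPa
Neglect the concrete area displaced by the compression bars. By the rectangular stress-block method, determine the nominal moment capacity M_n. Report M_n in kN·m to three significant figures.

M_n ≈ 685 kN·m

Assume both tension and compression steel yield.
Net tension couple steel: A_s − A'_s = 3407 mm².
a = (A_s − A'_s) f_y / (0.85 f'_c b) = 1413905/(0.85 × 23.8 × 350) = 199.69 mm.
c = a/β₁ = 199.69/0.85 = 234.93 mm; ε'_s = 0.003(c − d')/c = 0.0024 ≥ f_y/E_s = 0.0021, so compression steel does yield.
M_n = (A_s − A'_s) f_y (d − a/2) + A'_s f_y (d − d') = [1413905 × (490 − 99.845) + 300045 × (490 − 44)] × 10⁻⁶ = 551.64 + 133.82 = 685.46 kN·m.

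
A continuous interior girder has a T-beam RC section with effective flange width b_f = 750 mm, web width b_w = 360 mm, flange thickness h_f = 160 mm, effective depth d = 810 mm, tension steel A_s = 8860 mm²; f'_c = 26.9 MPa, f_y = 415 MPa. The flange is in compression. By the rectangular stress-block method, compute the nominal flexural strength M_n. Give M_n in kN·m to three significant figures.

Tension: T = A_s f_y = 8860 × 415 = 3676900 N.
Try a within the flange: a = T/(0.85 f'_c b_f) = 3676900/(0.85 × 26.9 × 750) = 214.41 mm.
a = 214.41 > h_f = 160 mm: the block extends into the web. Split into flange-overhang and web parts.
C_f = 0.85 f'_c (b_f − b_w) h_f = 0.85 × 26.9 × (750 − 360) × 160 = 1426776 N.
Remaining web compression depth: a_w = (T − C_f)/(0.85 f'_c b_w) = (3676900 − 1426776)/(0.85 × 26.9 × 360) = 273.36 mm.
M_n = C_f(d − h_f/2) + (T − C_f)(d − a_w/2) = 1426776 × (810 − 80) + 2250124 × (810 − 136.68) = 1041.55 + 1515.05 = 2556.60 × 10⁶ N·mm.
M_n = 2556.60 kN·m.

M_n ≈ 2560 kN·m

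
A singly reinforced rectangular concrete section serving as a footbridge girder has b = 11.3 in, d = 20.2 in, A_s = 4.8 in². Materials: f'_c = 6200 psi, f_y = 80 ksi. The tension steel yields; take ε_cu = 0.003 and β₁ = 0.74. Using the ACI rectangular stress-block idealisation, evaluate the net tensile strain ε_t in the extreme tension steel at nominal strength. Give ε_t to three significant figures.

ε_t ≈ 0.00395

a = A_s f_y/(0.85 f'_c b) = 6.448 in.
β₁ = 0.74, so c = a/β₁ = 6.448/0.74 = 8.714 in.
From the linear strain diagram with ε_cu = 0.003: ε_t = 0.003 (d − c)/c = 0.003 × (20.2 − 8.714)/8.714 = 0.00395.
ε_t < 0.004 — the section is over-reinforced for flexure under ACI limits.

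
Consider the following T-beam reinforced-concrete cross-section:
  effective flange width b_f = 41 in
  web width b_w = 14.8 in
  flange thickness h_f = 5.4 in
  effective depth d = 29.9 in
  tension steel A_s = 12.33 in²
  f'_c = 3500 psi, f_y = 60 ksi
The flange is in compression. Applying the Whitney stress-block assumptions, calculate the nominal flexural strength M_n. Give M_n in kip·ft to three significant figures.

M_n ≈ 1650 kip·ft

Tension: T = A_s f_y = 12.33 × 60 = 739.8 kips.
Try a within the flange: a = T/(0.85 f'_c b_f) = 739.8/(0.85 × 3.5 × 41) = 6.065 in.
a = 6.065 > h_f = 5.4 in: the block extends into the web. Split into flange-overhang and web parts.
C_f = 0.85 f'_c (b_f − b_w) h_f = 0.85 × 3.5 × (41 − 14.8) × 5.4 = 420.9 kips.
Remaining web compression depth: a_w = (T − C_f)/(0.85 f'_c b_w) = (739.8 − 420.9)/(0.85 × 3.5 × 14.8) = 7.243 in.
M_n = C_f(d − h_f/2) + (T − C_f)(d − a_w/2) = 420.9 × (29.9 − 2.7) + 318.9 × (29.9 − 3.6215) = 11448.5 + 8380.2 = 19828.7 kip·in.
M_n = 19828.7/12 = 1652.39 kip·ft.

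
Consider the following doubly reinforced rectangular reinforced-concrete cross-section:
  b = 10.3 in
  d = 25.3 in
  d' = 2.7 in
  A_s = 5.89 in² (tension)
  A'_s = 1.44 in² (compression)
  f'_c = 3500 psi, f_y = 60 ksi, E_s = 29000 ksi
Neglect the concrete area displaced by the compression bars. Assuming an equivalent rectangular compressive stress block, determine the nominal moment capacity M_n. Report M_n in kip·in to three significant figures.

M_n ≈ 7540 kip·in

Assume both steels yield.
a = (A_s − A'_s) f_y/(0.85 f'_c b) = (5.89 − 1.44) × 60/(0.85 × 3.5 × 10.3) = 8.713 in.
c = a/β₁ = 8.713/0.85 = 10.251 in; ε'_s = 0.003(c − d')/c = 0.0022 ≥ ε_y = 0.0021, so the compression steel yields.
M_n = (A_s − A'_s) f_y (d − a/2) + A'_s f_y (d − d') = 267 × (25.3 − 4.3565) + 86.4 × (25.3 − 2.7) = 5591.9 + 1952.6 = 7544.5 kip·in.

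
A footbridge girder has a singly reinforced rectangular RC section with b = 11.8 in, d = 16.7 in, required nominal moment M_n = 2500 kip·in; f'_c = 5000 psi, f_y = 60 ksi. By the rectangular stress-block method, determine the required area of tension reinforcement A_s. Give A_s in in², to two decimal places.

A_s ≈ 2.77 in²

From M_n = 0.85 f'_c a b (d − a/2):
a = d − √(d² − 2M_n/(0.85 f'_c b)) = 16.7 − √(16.7² − 2 × 2500/(0.85 × 5 × 11.8)) = 3.314 in.
A_s = 0.85 f'_c a b / f_y = 0.85 × 5 × 3.314 × 11.8 / 60 = 2.770 in².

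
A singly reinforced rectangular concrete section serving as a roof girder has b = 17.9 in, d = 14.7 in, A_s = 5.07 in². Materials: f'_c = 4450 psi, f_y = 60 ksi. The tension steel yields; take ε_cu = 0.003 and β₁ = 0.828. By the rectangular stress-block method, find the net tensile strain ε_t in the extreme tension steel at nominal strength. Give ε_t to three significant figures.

ε_t ≈ 0.00513

a = A_s f_y/(0.85 f'_c b) = 4.493 in.
β₁ = 0.828, so c = a/β₁ = 4.493/0.828 = 5.426 in.
From the linear strain diagram with ε_cu = 0.003: ε_t = 0.003 (d − c)/c = 0.003 × (14.7 − 5.426)/5.426 = 0.00513.
Since ε_t ≥ 0.005, the section is tension-controlled.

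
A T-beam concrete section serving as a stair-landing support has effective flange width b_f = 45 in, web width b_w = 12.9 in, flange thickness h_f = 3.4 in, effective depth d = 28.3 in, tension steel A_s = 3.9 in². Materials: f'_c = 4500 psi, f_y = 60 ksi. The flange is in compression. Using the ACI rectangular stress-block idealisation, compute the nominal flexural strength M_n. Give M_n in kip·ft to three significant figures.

Tension: T = A_s f_y = 3.9 × 60 = 234 kips.
Try a within the flange: a = T/(0.85 f'_c b_f) = 234/(0.85 × 4.5 × 45) = 1.359 in.
Since a = 1.359 ≤ h_f = 3.4 in, the stress block lies entirely in the flange; analyse as a rectangular beam of width b_f.
M_n = T(d − a/2) = 234 × (28.3 − 0.6795) = 6463.2 kip·in.
M_n = 6463.2/12 = 538.60 kip·ft.

M_n ≈ 539 kip·ft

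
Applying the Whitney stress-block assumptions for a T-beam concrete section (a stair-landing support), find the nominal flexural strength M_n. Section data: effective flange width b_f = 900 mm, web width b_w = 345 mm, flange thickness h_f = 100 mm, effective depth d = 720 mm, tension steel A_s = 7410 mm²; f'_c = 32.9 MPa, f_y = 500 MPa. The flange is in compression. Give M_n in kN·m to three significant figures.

Tension: T = A_s f_y = 7410 × 500 = 3705000 N.
Try a within the flange: a = T/(0.85 f'_c b_f) = 3705000/(0.85 × 32.9 × 900) = 147.21 mm.
a = 147.21 > h_f = 100 mm: the block extends into the web. Split into flange-overhang and web parts.
C_f = 0.85 f'_c (b_f − b_w) h_f = 0.85 × 32.9 × (900 − 345) × 100 = 1552058 N.
Remaining web compression depth: a_w = (T − C_f)/(0.85 f'_c b_w) = (3705000 − 1552058)/(0.85 × 32.9 × 345) = 223.15 mm.
M_n = C_f(d − h_f/2) + (T − C_f)(d − a_w/2) = 1552058 × (720 − 50) + 2152942 × (720 − 111.575) = 1039.88 + 1309.90 = 2349.78 × 10⁶ N·mm.
M_n = 2349.78 kN·m.

M_n ≈ 2350 kN·m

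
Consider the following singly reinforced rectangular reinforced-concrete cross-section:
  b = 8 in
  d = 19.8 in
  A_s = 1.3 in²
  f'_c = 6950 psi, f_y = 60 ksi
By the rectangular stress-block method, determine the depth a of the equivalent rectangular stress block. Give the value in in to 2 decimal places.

T = A_s f_y = 1.3 × 60 = 78 kips.
a = T/(0.85 f'_c b) = 78/(0.85 × 6.95 × 8) = 1.65 in.

a ≈ 1.65 in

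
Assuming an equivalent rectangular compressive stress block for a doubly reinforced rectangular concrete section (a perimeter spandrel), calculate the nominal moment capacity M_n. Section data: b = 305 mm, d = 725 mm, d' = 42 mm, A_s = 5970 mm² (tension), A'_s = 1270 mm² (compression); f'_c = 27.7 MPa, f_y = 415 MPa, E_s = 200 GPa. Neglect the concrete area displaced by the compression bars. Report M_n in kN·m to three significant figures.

M_n ≈ 1510 kN·m

Assume both tension and compression steel yield.
Net tension couple steel: A_s − A'_s = 4700 mm².
a = (A_s − A'_s) f_y / (0.85 f'_c b) = 1950500/(0.85 × 27.7 × 305) = 271.61 mm.
c = a/β₁ = 271.61/0.85 = 319.54 mm; ε'_s = 0.003(c − d')/c = 0.0026 ≥ f_y/E_s = 0.0021, so compression steel does yield.
M_n = (A_s − A'_s) f_y (d − a/2) + A'_s f_y (d − d') = [1950500 × (725 − 135.805) + 527050 × (725 − 42)] × 10⁻⁶ = 1149.22 + 359.98 = 1509.20 kN·m.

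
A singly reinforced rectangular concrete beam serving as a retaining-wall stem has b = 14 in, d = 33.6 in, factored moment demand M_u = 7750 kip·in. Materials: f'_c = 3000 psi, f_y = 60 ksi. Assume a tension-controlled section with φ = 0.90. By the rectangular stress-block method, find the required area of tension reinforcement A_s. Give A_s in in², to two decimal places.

M_n = M_u/φ = 7750/0.90 = 8611.11 kip·in.
From M_n = 0.85 f'_c a b (d − a/2):
a = d − √(d² − 2M_n/(0.85 f'_c b)) = 33.6 − √(33.6² − 2 × 8611.11/(0.85 × 3 × 14)) = 8.173 in.
A_s = 0.85 f'_c a b / f_y = 0.85 × 3 × 8.173 × 14 / 60 = 4.863 in².

A_s ≈ 4.86 in²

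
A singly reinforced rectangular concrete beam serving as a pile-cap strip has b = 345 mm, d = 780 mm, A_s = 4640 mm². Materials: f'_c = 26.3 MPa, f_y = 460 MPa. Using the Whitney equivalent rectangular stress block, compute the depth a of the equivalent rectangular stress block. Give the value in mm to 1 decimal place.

a ≈ 276.7 mm

T = A_s f_y = 4640 × 460 = 2134400 N = 2134.4 kN.
Setting C = 0.85 f'_c a b equal to T: a = 2134400/(0.85 × 26.3 × 345) = 276.7 mm.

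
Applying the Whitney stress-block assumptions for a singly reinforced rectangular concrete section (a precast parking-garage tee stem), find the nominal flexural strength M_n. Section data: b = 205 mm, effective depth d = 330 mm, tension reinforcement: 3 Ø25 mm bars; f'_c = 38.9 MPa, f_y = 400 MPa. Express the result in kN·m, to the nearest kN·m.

A_s = 3 × 491 = 1473 mm².
T = A_s f_y = 1473 × 400 = 589200 N = 589.2 kN.
From C = T: a = T/(0.85 f'_c b) = 589200/(0.85 × 38.9 × 205) = 86.92 mm.
M_n = T(d − a/2) = 589.2 kN × (330 − 43.46) mm = 168.83 kN·m.

M_n ≈ 169 kN·m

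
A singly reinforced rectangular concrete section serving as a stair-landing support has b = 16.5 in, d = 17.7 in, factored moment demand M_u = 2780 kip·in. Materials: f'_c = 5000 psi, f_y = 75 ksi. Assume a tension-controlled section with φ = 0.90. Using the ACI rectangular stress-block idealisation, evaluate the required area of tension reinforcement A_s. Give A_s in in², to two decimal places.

M_n = M_u/φ = 2780/0.90 = 3088.89 kip·in.
From M_n = 0.85 f'_c a b (d − a/2):
a = d − √(d² − 2M_n/(0.85 f'_c b)) = 17.7 − √(17.7² − 2 × 3088.89/(0.85 × 5 × 16.5)) = 2.694 in.
A_s = 0.85 f'_c a b / f_y = 0.85 × 5 × 2.694 × 16.5 / 75 = 2.519 in².

A_s ≈ 2.52 in²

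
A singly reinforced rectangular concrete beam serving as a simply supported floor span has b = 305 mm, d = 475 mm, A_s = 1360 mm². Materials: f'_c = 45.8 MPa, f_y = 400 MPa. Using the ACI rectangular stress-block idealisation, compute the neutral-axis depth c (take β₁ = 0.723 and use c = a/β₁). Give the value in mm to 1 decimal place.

c ≈ 63.4 mm

T = A_s f_y = 1360 × 400 = 544000 N = 544 kN.
Setting C = 0.85 f'_c a b equal to T: a = 544000/(0.85 × 45.8 × 305) = 45.816 mm.
With β₁ = 0.723, c = a/β₁ = 45.816/0.723 = 63.4 mm.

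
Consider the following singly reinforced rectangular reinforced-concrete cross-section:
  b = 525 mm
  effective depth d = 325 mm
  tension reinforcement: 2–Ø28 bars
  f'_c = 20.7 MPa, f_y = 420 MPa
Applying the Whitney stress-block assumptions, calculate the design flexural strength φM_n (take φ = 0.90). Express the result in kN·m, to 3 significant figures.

A_s = 2 × 616 = 1232 mm².
T = A_s f_y = 1232 × 420 = 517440 N = 517.44 kN.
From C = T: a = T/(0.85 f'_c b) = 517440/(0.85 × 20.7 × 525) = 56.02 mm.
M_n = T(d − a/2) = 517.44 kN × (325 − 28.01) mm = 153.67 kN·m.
φM_n = 0.90 × 153.67 = 138.30 kN·m.

φM_n ≈ 138 kN·m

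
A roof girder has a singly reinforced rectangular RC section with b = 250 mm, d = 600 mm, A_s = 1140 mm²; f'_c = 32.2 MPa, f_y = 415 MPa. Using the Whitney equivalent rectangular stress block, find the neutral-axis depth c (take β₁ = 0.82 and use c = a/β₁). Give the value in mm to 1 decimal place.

c ≈ 84.3 mm

T = A_s f_y = 1140 × 415 = 473100 N = 473.1 kN.
Setting C = 0.85 f'_c a b equal to T: a = 473100/(0.85 × 32.2 × 250) = 69.141 mm.
With β₁ = 0.82, c = a/β₁ = 69.141/0.82 = 84.3 mm.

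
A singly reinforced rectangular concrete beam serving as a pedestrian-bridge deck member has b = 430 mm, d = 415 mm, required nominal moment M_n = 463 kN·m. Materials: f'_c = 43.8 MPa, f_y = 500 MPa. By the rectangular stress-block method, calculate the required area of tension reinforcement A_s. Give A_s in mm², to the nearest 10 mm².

A_s ≈ 2460 mm²

With M_n = 0.85 f'_c a b (d − a/2), solve the quadratic for a:
a = d − √(d² − 2M_n/(0.85 f'_c b)) = 415 − √(415² − 2 × 463×10⁶/(0.85 × 43.8 × 430)) = 76.80 mm.
A_s = 0.85 f'_c a b / f_y = 0.85 × 43.8 × 76.80 × 430 / 500 = 2459.0 mm².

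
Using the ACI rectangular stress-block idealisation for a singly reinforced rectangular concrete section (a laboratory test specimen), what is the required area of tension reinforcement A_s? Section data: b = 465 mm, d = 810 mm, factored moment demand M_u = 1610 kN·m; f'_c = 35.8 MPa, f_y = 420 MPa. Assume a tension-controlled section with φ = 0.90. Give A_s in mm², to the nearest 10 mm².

M_n = M_u/φ = 1610/0.90 = 1788.89 kN·m.
With M_n = 0.85 f'_c a b (d − a/2), solve the quadratic for a:
a = d − √(d² − 2M_n/(0.85 f'_c b)) = 810 − √(810² − 2 × 1788.89×10⁶/(0.85 × 35.8 × 465)) = 174.98 mm.
A_s = 0.85 f'_c a b / f_y = 0.85 × 35.8 × 174.98 × 465 / 420 = 5895.1 mm².

A_s ≈ 5900 mm²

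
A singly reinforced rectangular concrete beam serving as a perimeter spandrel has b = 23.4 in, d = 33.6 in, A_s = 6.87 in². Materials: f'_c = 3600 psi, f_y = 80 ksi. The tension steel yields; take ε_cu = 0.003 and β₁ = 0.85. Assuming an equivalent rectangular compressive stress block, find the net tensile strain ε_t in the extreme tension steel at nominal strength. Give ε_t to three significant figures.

a = A_s f_y/(0.85 f'_c b) = 7.676 in.
β₁ = 0.85, so c = a/β₁ = 7.676/0.85 = 9.031 in.
From the linear strain diagram with ε_cu = 0.003: ε_t = 0.003 (d − c)/c = 0.003 × (33.6 − 9.031)/9.031 = 0.00816.
Since ε_t ≥ 0.005, the section is tension-controlled.

ε_t ≈ 0.00816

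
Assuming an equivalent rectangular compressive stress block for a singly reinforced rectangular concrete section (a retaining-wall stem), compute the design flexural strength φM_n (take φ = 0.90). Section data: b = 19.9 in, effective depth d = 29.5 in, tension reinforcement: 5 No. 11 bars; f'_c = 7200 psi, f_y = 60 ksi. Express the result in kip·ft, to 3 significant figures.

φM_n ≈ 968 kip·ft

A_s = 5 × 1.56 = 7.8 in².
T = A_s f_y = 7.8 × 60 = 468 kips.
a = T/(0.85 f'_c b) = 468/(0.85 × 7.2 × 19.9) = 3.843 in.
M_n = T(d − a/2) = 468 × (29.5 − 1.9215) = 12906.7 kip·in = 12906.7/12 = 1075.56 kip·ft.
φM_n = 0.90 × 1075.56 = 968.00 kip·ft.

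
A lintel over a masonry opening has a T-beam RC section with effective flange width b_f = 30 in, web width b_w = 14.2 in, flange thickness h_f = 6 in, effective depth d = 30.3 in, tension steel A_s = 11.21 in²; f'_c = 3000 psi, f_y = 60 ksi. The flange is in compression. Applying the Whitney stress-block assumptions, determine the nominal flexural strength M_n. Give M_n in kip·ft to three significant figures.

M_n ≈ 1420 kip·ft

Tension: T = A_s f_y = 11.21 × 60 = 672.6 kips.
Try a within the flange: a = T/(0.85 f'_c b_f) = 672.6/(0.85 × 3 × 30) = 8.792 in.
a = 8.792 > h_f = 6 in: the block extends into the web. Split into flange-overhang and web parts.
C_f = 0.85 f'_c (b_f − b_w) h_f = 0.85 × 3 × (30 − 14.2) × 6 = 241.7 kips.
Remaining web compression depth: a_w = (T − C_f)/(0.85 f'_c b_w) = (672.6 − 241.7)/(0.85 × 3 × 14.2) = 11.900 in.
M_n = C_f(d − h_f/2) + (T − C_f)(d − a_w/2) = 241.7 × (30.3 − 3) + 430.9 × (30.3 − 5.95) = 6598.4 + 10492.4 = 17090.8 kip·in.
M_n = 17090.8/12 = 1424.23 kip·ft.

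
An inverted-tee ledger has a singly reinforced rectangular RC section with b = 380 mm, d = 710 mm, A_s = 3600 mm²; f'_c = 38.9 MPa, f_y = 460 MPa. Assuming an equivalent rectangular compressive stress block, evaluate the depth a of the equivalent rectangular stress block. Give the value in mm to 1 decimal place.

T = A_s f_y = 3600 × 460 = 1656000 N = 1656 kN.
Setting C = 0.85 f'_c a b equal to T: a = 1656000/(0.85 × 38.9 × 380) = 131.8 mm.

a ≈ 131.8 mm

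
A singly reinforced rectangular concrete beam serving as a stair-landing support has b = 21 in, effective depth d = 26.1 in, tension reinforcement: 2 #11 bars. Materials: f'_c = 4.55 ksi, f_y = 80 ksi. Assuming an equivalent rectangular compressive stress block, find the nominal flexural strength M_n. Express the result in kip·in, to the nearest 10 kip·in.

A_s = 2 × 1.56 = 3.12 in².
T = A_s f_y = 3.12 × 80 = 249.6 kips.
a = T/(0.85 f'_c b) = 249.6/(0.85 × 4.55 × 21) = 3.073 in.
M_n = T(d − a/2) = 249.6 × (26.1 − 1.5365) = 6131.0 kip·in.

M_n ≈ 6130 kip·in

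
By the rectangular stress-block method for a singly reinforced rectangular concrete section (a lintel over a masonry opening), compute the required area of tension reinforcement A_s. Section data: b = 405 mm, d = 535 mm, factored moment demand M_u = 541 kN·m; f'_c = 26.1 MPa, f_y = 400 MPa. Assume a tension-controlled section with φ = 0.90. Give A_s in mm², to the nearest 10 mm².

A_s ≈ 3250 mm²

M_n = M_u/φ = 541/0.90 = 601.111 kN·m.
With M_n = 0.85 f'_c a b (d − a/2), solve the quadratic for a:
a = d − √(d² − 2M_n/(0.85 f'_c b)) = 535 − √(535² − 2 × 601.111×10⁶/(0.85 × 26.1 × 405)) = 144.59 mm.
A_s = 0.85 f'_c a b / f_y = 0.85 × 26.1 × 144.59 × 405 / 400 = 3247.8 mm².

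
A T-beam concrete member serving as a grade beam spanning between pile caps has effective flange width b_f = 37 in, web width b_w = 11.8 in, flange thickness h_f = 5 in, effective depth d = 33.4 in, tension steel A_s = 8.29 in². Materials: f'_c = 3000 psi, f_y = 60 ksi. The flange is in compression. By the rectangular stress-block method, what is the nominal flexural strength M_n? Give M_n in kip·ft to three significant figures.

M_n ≈ 1270 kip·ft

Tension: T = A_s f_y = 8.29 × 60 = 497.4 kips.
Try a within the flange: a = T/(0.85 f'_c b_f) = 497.4/(0.85 × 3 × 37) = 5.272 in.
a = 5.272 > h_f = 5 in: the block extends into the web. Split into flange-overhang and web parts.
C_f = 0.85 f'_c (b_f − b_w) h_f = 0.85 × 3 × (37 − 11.8) × 5 = 321.3 kips.
Remaining web compression depth: a_w = (T − C_f)/(0.85 f'_c b_w) = (497.4 − 321.3)/(0.85 × 3 × 11.8) = 5.852 in.
M_n = C_f(d − h_f/2) + (T − C_f)(d − a_w/2) = 321.3 × (33.4 − 2.5) + 176.1 × (33.4 − 2.926) = 9928.2 + 5366.5 = 15294.7 kip·in.
M_n = 15294.7/12 = 1274.56 kip·ft.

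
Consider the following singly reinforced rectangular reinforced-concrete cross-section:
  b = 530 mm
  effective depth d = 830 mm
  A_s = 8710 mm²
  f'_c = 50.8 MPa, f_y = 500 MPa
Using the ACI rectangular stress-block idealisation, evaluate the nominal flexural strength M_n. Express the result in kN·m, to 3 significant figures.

T = A_s f_y = 8710 × 500 = 4355000 N = 4355 kN.
From C = T: a = T/(0.85 f'_c b) = 4355000/(0.85 × 50.8 × 530) = 190.30 mm.
M_n = T(d − a/2) = 4355 kN × (830 − 95.15) mm = 3200.27 kN·m.

M_n ≈ 3200 kN·m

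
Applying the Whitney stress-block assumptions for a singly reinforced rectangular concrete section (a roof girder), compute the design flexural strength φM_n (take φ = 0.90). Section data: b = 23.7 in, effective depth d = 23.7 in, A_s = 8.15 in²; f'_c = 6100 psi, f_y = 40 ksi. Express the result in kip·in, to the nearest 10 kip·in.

φM_n ≈ 6560 kip·in

T = A_s f_y = 8.15 × 40 = 326 kips.
a = T/(0.85 f'_c b) = 326/(0.85 × 6.1 × 23.7) = 2.653 in.
M_n = T(d − a/2) = 326 × (23.7 − 1.3265) = 7293.8 kip·in.
φM_n = 0.90 × 7293.8 = 6564.4 kip·in.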